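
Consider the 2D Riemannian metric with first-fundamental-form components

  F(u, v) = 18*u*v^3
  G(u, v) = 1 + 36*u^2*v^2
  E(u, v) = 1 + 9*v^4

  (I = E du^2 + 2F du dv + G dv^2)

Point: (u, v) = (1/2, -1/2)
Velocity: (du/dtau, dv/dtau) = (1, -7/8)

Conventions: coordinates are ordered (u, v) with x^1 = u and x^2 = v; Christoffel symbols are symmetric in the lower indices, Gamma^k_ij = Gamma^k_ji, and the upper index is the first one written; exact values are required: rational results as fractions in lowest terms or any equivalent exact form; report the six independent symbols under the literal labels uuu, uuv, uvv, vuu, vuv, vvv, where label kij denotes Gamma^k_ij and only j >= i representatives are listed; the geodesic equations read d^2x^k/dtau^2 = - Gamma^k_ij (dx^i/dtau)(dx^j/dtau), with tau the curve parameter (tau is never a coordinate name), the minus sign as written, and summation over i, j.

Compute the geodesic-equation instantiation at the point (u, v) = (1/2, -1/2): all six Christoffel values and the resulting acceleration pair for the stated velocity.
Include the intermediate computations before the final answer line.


E = 25/16, F = -9/8, G = 13/4 at the point
E_u = 0, E_v = -9/2, F_u = -9/4, F_v = 27/4, G_u = 9, G_v = -9
EG - F^2 = 61/16;  g^inv = (16/61) * [[13/4, 9/8], [9/8, 25/16]]
first-kind symbols [ij,l] = (1/2)(d_i g_jl + d_j g_il - d_l g_ij): [uu,u] = E_u/2 = 0, [uu,v] = F_u - E_v/2 = 0, [uv,u] = E_v/2 = -9/4, [uv,v] = G_u/2 = 9/2, [vv,u] = F_v - G_u/2 = 9/4, [vv,v] = G_v/2 = -9/2
Gamma^u_ij = (G*[ij,u] - F*[ij,v])/(EG - F^2), Gamma^v_ij = (E*[ij,v] - F*[ij,u])/(EG - F^2)
Gamma_uuu = 0, Gamma_uuv = -36/61, Gamma_uvv = 36/61, Gamma_vuu = 0, Gamma_vuv = 72/61, Gamma_vvv = -72/61
d^2u/dtau^2 = -(Gamma_uuu*(1)^2 + 2*Gamma_uuv*(1)*(-7/8) + Gamma_uvv*(-7/8)^2) = -1449/976
d^2v/dtau^2 = -(Gamma_vuu*(1)^2 + 2*Gamma_vuv*(1)*(-7/8) + Gamma_vvv*(-7/8)^2) = 1449/488

Answer: Gamma_uuu = 0, Gamma_uuv = -36/61, Gamma_uvv = 36/61, Gamma_vuu = 0, Gamma_vuv = 72/61, Gamma_vvv = -72/61; accelerations (d^2u/dtau^2, d^2v/dtau^2) = (-1449/976, 1449/488)


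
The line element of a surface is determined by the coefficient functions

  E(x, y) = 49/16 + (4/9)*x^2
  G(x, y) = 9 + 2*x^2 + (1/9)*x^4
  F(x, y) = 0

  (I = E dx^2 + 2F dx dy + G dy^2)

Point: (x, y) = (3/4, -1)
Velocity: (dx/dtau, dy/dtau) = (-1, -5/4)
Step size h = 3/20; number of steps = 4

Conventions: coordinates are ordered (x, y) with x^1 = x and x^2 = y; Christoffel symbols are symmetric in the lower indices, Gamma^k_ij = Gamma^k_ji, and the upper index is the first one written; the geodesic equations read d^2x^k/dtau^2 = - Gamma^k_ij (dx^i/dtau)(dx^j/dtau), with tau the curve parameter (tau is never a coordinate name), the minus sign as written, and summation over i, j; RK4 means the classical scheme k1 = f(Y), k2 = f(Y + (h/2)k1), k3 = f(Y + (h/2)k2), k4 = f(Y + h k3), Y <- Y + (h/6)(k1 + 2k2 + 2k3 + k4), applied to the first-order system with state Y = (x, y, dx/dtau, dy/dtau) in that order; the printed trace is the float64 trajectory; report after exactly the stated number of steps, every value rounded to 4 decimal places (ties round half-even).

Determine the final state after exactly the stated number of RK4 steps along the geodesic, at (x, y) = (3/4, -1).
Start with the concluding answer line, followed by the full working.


Answer: x = 0.2509, y = -1.8010, dx/dtau = -0.7000, dy/dtau = -1.3916

f(Y) = (dx/dtau, dy/dtau, -Gamma^x_ij Y'^i Y'^j, -Gamma^y_ij Y'^i Y'^j) with the Gammas evaluated at the stage position; h = 0.150000; intermediate values shown to 6 dp
step 0: x = 0.7500, y = -1.0000, dx/dtau = -1.0000, dy/dtau = -1.2500
step 1:
  k1: at (x, y) = (0.750000, -1.000000), (dx/dtau, dy/dtau) = (-1.000000, -1.250000); Gamma_xxx = 0.100629, Gamma_xxy = 0.000000, Gamma_xyy = -0.481132, Gamma_yxx = 0.000000, Gamma_yxy = 0.156863, Gamma_yyy = 0.000000; k1 = (-1.000000, -1.250000, 0.651140, -0.392157)
  k2: at (x, y) = (0.675000, -1.093750), (dx/dtau, dy/dtau) = (-0.951165, -1.279412); Gamma_xxx = 0.091884, Gamma_xxy = 0.000000, Gamma_xyy = -0.434408, Gamma_yxx = 0.000000, Gamma_yxy = 0.142772, Gamma_yyy = 0.000000; k2 = (-0.951165, -1.279412, 0.627952, -0.347488)
  k3: at (x, y) = (0.678663, -1.095956), (dx/dtau, dy/dtau) = (-0.952904, -1.276062); Gamma_xxx = 0.092320, Gamma_xxy = 0.000000, Gamma_xyy = -0.436700, Gamma_yxx = 0.000000, Gamma_yxy = 0.143472, Gamma_yyy = 0.000000; k3 = (-0.952904, -1.276062, 0.627264, -0.348913)
  k4: at (x, y) = (0.607064, -1.191409), (dx/dtau, dy/dtau) = (-0.905910, -1.302337); Gamma_xxx = 0.083627, Gamma_xxy = 0.000000, Gamma_xyy = -0.391733, Gamma_yxx = 0.000000, Gamma_yxy = 0.129597, Gamma_yyy = 0.000000; k4 = (-0.905910, -1.302337, 0.595780, -0.305796)
  Y <- Y + (h/6)(k1 + 2k2 + 2k3 + k4): x = 0.6071, y = -1.1916, dx/dtau = -0.9061, dy/dtau = -1.3023
step 2:
  k1: at (x, y) = (0.607149, -1.191582), (dx/dtau, dy/dtau) = (-0.906066, -1.302269); Gamma_xxx = 0.083638, Gamma_xxy = 0.000000, Gamma_xyy = -0.391786, Gamma_yxx = 0.000000, Gamma_yxy = 0.129613, Gamma_yyy = 0.000000; k1 = (-0.906066, -1.302269, 0.595769, -0.305872)
  k2: at (x, y) = (0.539194, -1.289252), (dx/dtau, dy/dtau) = (-0.861383, -1.325209); Gamma_xxx = 0.075082, Gamma_xxy = 0.000000, Gamma_xyy = -0.348785, Gamma_yxx = 0.000000, Gamma_yxy = 0.116071, Gamma_yyy = 0.000000; k2 = (-0.861383, -1.325209, 0.556820, -0.264994)
  k3: at (x, y) = (0.542545, -1.290973), (dx/dtau, dy/dtau) = (-0.864305, -1.322143); Gamma_xxx = 0.075511, Gamma_xxy = 0.000000, Gamma_xyy = -0.350913, Gamma_yxx = 0.000000, Gamma_yxy = 0.116747, Gamma_yyy = 0.000000; k3 = (-0.864305, -1.322143, 0.557010, -0.266822)
  k4: at (x, y) = (0.477503, -1.389904), (dx/dtau, dy/dtau) = (-0.822515, -1.342292); Gamma_xxx = 0.067078, Gamma_xxy = 0.000000, Gamma_xyy = -0.309498, Gamma_yxx = 0.000000, Gamma_yxy = 0.103490, Gamma_yyy = 0.000000; k4 = (-0.822515, -1.342292, 0.512257, -0.228517)
  Y <- Y + (h/6)(k1 + 2k2 + 2k3 + k4): x = 0.4776, y = -1.3901, dx/dtau = -0.8227, dy/dtau = -1.3422
step 3:
  k1: at (x, y) = (0.477650, -1.390064), (dx/dtau, dy/dtau) = (-0.822674, -1.342219); Gamma_xxx = 0.067097, Gamma_xxy = 0.000000, Gamma_xyy = -0.309592, Gamma_yxx = 0.000000, Gamma_yxy = 0.103520, Gamma_yyy = 0.000000; k1 = (-0.822674, -1.342219, 0.512335, -0.228616)
  k2: at (x, y) = (0.415949, -1.490730), (dx/dtau, dy/dtau) = (-0.784249, -1.359366); Gamma_xxx = 0.058886, Gamma_xxy = 0.000000, Gamma_xyy = -0.270081, Gamma_yxx = 0.000000, Gamma_yxy = 0.090690, Gamma_yyy = 0.000000; k2 = (-0.784249, -1.359366, 0.462858, -0.193365)
  k3: at (x, y) = (0.418831, -1.492016), (dx/dtau, dy/dtau) = (-0.787960, -1.356722); Gamma_xxx = 0.059274, Gamma_xxy = 0.000000, Gamma_xyy = -0.271931, Gamma_yxx = 0.000000, Gamma_yxy = 0.091294, Gamma_yyy = 0.000000; k3 = (-0.787960, -1.356722, 0.463740, -0.195195)
  k4: at (x, y) = (0.359456, -1.593572), (dx/dtau, dy/dtau) = (-0.753113, -1.371499); Gamma_xxx = 0.051206, Gamma_xxy = 0.000000, Gamma_xyy = -0.233734, Gamma_yxx = 0.000000, Gamma_yxy = 0.078749, Gamma_yyy = 0.000000; k4 = (-0.753113, -1.371499, 0.410613, -0.162678)
  Y <- Y + (h/6)(k1 + 2k2 + 2k3 + k4): x = 0.3596, y = -1.5937, dx/dtau = -0.7533, dy/dtau = -1.3714
step 4:
  k1: at (x, y) = (0.359645, -1.593711), (dx/dtau, dy/dtau) = (-0.753270, -1.371430); Gamma_xxx = 0.051232, Gamma_xxy = 0.000000, Gamma_xyy = -0.233856, Gamma_yxx = 0.000000, Gamma_yxy = 0.078789, Gamma_yyy = 0.000000; k1 = (-0.753270, -1.371430, 0.410771, -0.162787)
  k2: at (x, y) = (0.303150, -1.696568), (dx/dtau, dy/dtau) = (-0.722463, -1.383639); Gamma_xxx = 0.043415, Gamma_xxy = 0.000000, Gamma_xyy = -0.197365, Gamma_yxx = 0.000000, Gamma_yxy = 0.066686, Gamma_yyy = 0.000000; k2 = (-0.722463, -1.383639, 0.355185, -0.133322)
  k3: at (x, y) = (0.305460, -1.697484), (dx/dtau, dy/dtau) = (-0.726632, -1.381429); Gamma_xxx = 0.043738, Gamma_xxy = 0.000000, Gamma_xyy = -0.198860, Gamma_yxx = 0.000000, Gamma_yxy = 0.067184, Gamma_yyy = 0.000000; k3 = (-0.726632, -1.381429, 0.356400, -0.134876)
  k4: at (x, y) = (0.250650, -1.800925), (dx/dtau, dy/dtau) = (-0.699811, -1.391661); Gamma_xxx = 0.036047, Gamma_xxy = 0.000000, Gamma_xyy = -0.163343, Gamma_yxx = 0.000000, Gamma_yxy = 0.055314, Gamma_yyy = 0.000000; k4 = (-0.699811, -1.391661, 0.298697, -0.107740)
  Y <- Y + (h/6)(k1 + 2k2 + 2k3 + k4): x = 0.2509, y = -1.8010, dx/dtau = -0.7000, dy/dtau = -1.3916


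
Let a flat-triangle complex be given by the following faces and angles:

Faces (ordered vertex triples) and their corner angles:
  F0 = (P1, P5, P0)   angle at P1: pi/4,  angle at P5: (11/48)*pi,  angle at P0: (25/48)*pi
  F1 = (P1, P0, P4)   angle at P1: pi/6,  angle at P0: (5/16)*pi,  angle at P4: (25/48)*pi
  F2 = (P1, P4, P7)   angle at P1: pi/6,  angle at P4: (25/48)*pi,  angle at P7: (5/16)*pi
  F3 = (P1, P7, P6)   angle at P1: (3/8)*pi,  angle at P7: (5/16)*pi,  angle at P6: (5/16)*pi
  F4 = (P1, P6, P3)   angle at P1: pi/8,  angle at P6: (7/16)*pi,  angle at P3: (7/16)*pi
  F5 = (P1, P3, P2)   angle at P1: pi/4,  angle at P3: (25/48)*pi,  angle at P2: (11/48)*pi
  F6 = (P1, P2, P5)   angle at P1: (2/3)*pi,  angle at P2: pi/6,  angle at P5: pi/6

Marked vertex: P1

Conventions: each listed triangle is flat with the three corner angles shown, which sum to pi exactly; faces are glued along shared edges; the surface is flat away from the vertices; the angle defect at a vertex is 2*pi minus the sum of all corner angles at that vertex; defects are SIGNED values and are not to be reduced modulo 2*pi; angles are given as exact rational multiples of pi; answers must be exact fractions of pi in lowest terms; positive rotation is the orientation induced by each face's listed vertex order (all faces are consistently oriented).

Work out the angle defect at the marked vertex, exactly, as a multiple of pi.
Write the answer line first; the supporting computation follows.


Answer: defect(P1) = 0

Sum of corner angles at P1: 2*pi
defect = 2*pi - 2*pi


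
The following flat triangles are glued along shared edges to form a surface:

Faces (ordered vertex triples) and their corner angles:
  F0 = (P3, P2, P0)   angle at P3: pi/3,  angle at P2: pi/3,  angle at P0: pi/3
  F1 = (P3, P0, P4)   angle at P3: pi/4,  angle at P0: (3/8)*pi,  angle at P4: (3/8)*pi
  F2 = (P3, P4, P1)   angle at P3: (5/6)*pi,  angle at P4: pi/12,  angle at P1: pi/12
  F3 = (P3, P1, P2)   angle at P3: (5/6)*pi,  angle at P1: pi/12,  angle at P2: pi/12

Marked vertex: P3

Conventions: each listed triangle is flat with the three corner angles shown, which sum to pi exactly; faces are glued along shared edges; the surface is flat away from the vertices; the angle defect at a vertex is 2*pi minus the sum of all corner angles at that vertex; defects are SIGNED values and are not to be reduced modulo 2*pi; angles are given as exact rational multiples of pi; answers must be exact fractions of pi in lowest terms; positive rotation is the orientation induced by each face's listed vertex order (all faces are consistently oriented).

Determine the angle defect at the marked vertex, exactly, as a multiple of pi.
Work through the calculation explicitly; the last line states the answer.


Sum of corner angles at P3: (9/4)*pi
defect = 2*pi - (9/4)*pi

Answer: defect(P3) = -pi/4


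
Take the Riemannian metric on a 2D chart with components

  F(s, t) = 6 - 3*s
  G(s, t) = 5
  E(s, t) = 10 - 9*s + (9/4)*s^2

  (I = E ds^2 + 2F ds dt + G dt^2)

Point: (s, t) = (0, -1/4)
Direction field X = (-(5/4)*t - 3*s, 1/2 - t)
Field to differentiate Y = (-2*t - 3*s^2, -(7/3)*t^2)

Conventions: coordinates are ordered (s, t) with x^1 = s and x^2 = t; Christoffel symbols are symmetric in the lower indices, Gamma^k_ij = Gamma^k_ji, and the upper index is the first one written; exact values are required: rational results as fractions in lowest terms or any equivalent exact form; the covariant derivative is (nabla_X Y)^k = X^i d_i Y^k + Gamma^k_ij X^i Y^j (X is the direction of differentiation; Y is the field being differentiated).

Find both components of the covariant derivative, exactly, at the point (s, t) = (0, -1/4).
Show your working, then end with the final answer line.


E = 10, F = 6, G = 5 at the point
E_s = -9, E_t = 0, F_s = -3, F_t = 0, G_s = 0, G_t = 0
EG - F^2 = 14;  g^inv = (1/14) * [[5, -6], [-6, 10]]
first-kind symbols [ij,l] = (1/2)(d_i g_jl + d_j g_il - d_l g_ij): [ss,s] = E_s/2 = -9/2, [ss,t] = F_s - E_t/2 = -3, [st,s] = E_t/2 = 0, [st,t] = G_s/2 = 0, [tt,s] = F_t - G_s/2 = 0, [tt,t] = G_t/2 = 0
Gamma^s_ij = (G*[ij,s] - F*[ij,t])/(EG - F^2), Gamma^t_ij = (E*[ij,t] - F*[ij,s])/(EG - F^2)
Gamma_sss = -9/28, Gamma_sst = 0, Gamma_stt = 0, Gamma_tss = -3/14, Gamma_tst = 0, Gamma_ttt = 0
X = (5/16, 3/4), Y = (1/2, -7/48) at the point

Answer: (nabla_X Y)^s = -1389/896, (nabla_X Y)^t = 377/448


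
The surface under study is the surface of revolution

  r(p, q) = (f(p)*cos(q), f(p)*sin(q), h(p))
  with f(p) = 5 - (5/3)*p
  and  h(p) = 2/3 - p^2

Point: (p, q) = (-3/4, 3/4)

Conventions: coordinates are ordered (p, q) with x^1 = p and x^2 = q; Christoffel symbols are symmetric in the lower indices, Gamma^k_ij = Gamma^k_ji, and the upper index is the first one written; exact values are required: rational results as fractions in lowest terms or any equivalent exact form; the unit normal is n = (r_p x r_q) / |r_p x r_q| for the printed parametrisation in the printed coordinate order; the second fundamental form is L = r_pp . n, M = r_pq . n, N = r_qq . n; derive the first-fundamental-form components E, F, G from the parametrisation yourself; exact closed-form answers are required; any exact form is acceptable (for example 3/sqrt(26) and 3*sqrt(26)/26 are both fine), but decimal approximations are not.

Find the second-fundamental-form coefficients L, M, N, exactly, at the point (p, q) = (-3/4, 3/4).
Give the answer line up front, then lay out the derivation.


Answer: L = 20*sqrt(181)/181, M = 0, N = 225*sqrt(181)/724

f = 25/4, f' = -5/3, f'' = 0, h' = 3/2, h'' = -2
E = 181/36, F = 0, G = 625/16; answer radicand W^2 = 181/36
unnormalised second-form numerators: l = 10/3, m = 0, n = 75/8; L = l/sqrt(181/36), and similarly M = m/sqrt(W^2), N = n/sqrt(W^2)


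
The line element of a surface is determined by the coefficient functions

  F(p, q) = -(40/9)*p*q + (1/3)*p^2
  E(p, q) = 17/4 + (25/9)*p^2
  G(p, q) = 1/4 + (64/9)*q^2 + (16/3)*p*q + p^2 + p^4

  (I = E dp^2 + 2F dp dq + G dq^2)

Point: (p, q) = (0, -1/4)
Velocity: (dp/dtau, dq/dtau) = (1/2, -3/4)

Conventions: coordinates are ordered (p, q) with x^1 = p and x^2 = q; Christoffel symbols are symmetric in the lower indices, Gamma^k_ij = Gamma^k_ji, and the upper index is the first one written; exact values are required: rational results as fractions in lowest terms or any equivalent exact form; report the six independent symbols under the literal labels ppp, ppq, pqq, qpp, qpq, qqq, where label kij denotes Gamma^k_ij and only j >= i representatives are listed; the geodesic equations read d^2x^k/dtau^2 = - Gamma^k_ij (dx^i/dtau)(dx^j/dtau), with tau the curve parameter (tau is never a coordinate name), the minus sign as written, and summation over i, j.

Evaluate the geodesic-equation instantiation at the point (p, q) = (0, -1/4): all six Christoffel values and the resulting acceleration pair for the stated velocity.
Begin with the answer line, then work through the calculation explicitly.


Answer: Gamma_ppp = 0, Gamma_ppq = 0, Gamma_pqq = 8/51, Gamma_qpp = 8/5, Gamma_qpq = -24/25, Gamma_qqq = -64/25; accelerations (d^2p/dtau^2, d^2q/dtau^2) = (-3/34, 8/25)

E = 17/4, F = 0, G = 25/36 at the point
E_p = 0, E_q = 0, F_p = 10/9, F_q = 0, G_p = -4/3, G_q = -32/9
EG - F^2 = 425/144;  g^inv = (144/425) * [[25/36, 0], [0, 17/4]]
first-kind symbols [ij,l] = (1/2)(d_i g_jl + d_j g_il - d_l g_ij): [pp,p] = E_p/2 = 0, [pp,q] = F_p - E_q/2 = 10/9, [pq,p] = E_q/2 = 0, [pq,q] = G_p/2 = -2/3, [qq,p] = F_q - G_p/2 = 2/3, [qq,q] = G_q/2 = -16/9
Gamma^p_ij = (G*[ij,p] - F*[ij,q])/(EG - F^2), Gamma^q_ij = (E*[ij,q] - F*[ij,p])/(EG - F^2)
Gamma_ppp = 0, Gamma_ppq = 0, Gamma_pqq = 8/51, Gamma_qpp = 8/5, Gamma_qpq = -24/25, Gamma_qqq = -64/25
d^2p/dtau^2 = -(Gamma_ppp*(1/2)^2 + 2*Gamma_ppq*(1/2)*(-3/4) + Gamma_pqq*(-3/4)^2) = -3/34
d^2q/dtau^2 = -(Gamma_qpp*(1/2)^2 + 2*Gamma_qpq*(1/2)*(-3/4) + Gamma_qqq*(-3/4)^2) = 8/25


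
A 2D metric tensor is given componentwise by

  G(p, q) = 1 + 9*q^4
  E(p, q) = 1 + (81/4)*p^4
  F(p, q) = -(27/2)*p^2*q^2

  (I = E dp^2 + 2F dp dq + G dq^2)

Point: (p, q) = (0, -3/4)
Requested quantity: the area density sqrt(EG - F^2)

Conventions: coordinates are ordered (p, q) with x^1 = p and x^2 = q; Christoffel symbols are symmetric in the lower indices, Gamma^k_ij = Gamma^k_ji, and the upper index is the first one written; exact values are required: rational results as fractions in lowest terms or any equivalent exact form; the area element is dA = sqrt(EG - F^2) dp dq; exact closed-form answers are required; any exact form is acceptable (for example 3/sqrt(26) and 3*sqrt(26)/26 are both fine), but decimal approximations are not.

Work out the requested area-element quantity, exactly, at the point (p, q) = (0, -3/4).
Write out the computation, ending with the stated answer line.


E = 1, F = 0, G = 985/256; EG - F^2 = 985/256

Answer: sqrt(EG - F^2) = sqrt(985)/16


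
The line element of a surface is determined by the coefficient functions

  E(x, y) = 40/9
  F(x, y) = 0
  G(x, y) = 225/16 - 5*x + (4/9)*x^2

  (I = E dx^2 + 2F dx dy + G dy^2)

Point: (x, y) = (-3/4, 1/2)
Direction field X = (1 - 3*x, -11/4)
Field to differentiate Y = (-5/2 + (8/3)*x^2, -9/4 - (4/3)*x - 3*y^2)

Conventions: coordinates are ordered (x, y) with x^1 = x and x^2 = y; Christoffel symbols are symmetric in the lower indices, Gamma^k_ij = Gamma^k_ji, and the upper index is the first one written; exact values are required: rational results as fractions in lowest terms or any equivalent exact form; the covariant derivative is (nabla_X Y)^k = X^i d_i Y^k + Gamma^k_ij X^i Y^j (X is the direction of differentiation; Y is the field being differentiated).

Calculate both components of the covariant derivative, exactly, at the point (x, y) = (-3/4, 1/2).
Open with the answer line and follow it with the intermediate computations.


Answer: (nabla_X Y)^x = -1519/160, (nabla_X Y)^y = 919/204

E = 40/9, F = 0, G = 289/16 at the point
E_x = 0, E_y = 0, F_x = 0, F_y = 0, G_x = -17/3, G_y = 0
EG - F^2 = 1445/18;  g^inv = (18/1445) * [[289/16, 0], [0, 40/9]]
first-kind symbols [ij,l] = (1/2)(d_i g_jl + d_j g_il - d_l g_ij): [xx,x] = E_x/2 = 0, [xx,y] = F_x - E_y/2 = 0, [xy,x] = E_y/2 = 0, [xy,y] = G_x/2 = -17/6, [yy,x] = F_y - G_x/2 = 17/6, [yy,y] = G_y/2 = 0
Gamma^x_ij = (G*[ij,x] - F*[ij,y])/(EG - F^2), Gamma^y_ij = (E*[ij,y] - F*[ij,x])/(EG - F^2)
Gamma_xxx = 0, Gamma_xxy = 0, Gamma_xyy = 51/80, Gamma_yxx = 0, Gamma_yxy = -8/51, Gamma_yyy = 0
X = (13/4, -11/4), Y = (-1, -2) at the point


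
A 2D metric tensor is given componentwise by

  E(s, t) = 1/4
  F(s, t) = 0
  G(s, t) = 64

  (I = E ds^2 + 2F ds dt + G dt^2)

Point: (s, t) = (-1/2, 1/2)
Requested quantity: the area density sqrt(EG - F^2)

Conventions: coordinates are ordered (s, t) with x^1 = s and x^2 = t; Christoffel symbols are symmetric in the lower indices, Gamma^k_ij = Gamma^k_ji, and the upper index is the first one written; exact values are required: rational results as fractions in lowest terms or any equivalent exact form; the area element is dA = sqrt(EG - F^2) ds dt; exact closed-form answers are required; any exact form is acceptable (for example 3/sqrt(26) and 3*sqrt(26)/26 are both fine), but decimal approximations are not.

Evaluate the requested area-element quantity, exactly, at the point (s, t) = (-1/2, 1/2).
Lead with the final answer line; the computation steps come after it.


Answer: sqrt(EG - F^2) = 4

E = 1/4, F = 0, G = 64; EG - F^2 = 16


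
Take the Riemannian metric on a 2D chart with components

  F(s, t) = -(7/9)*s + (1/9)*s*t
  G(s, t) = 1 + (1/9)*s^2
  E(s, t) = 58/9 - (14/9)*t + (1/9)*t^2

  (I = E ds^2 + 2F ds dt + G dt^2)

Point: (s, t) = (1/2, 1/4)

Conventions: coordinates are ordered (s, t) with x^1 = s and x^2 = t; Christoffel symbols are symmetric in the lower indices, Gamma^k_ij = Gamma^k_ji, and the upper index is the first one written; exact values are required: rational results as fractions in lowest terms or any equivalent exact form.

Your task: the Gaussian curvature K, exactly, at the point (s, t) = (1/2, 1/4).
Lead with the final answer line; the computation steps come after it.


Answer: K = -2304/769129

E = 97/16, F = -3/8, G = 37/36, EG - F^2 = 877/144 at the point
E_s = 0, E_t = -3/2, F_s = -3/4, F_t = 1/18, G_s = 1/9, G_t = 0
E_tt = 2/9, F_st = 1/9, G_ss = 2/9
Evaluate Brioschi's two determinant matrices M1, M2 and divide by (EG - F^2)^2.
M1 = [[-E_tt/2 + F_st - G_ss/2, E_s/2, F_s - E_t/2], [F_t - G_s/2, E, F], [G_t/2, F, G]] = [[-1/9, 0, 0], [0, 97/16, -3/8], [0, -3/8, 37/36]]; det M1 = -877/1296
M2 = [[0, E_t/2, G_s/2], [E_t/2, E, F], [G_s/2, F, G]] = [[0, -3/4, 1/18], [-3/4, 97/16, -3/8], [1/18, -3/8, 37/36]]; det M2 = -733/1296
det M1 - det M2 = -1/9; K = -1/9 / (877/144)^2 = -2304/769129


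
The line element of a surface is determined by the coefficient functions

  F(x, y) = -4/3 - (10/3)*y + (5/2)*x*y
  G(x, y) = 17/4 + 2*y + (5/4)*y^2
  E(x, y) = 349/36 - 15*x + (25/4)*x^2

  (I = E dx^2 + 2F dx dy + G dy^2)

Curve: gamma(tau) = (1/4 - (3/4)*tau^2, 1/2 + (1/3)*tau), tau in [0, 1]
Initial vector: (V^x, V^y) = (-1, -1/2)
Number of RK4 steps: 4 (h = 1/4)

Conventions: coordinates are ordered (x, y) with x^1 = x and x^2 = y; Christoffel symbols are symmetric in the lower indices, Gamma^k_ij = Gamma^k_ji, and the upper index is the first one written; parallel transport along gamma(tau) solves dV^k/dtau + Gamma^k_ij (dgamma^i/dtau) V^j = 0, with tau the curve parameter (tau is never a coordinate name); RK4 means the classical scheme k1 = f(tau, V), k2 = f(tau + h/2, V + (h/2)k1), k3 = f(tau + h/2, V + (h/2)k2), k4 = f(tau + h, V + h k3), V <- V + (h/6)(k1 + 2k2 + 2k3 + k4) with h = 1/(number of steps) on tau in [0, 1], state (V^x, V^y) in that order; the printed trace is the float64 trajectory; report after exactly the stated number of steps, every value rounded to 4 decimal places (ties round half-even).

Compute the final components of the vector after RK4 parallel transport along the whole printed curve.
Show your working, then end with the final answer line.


gamma'(tau) = (-(3/2)*tau, 1/3); f(tau, V)^k = -Gamma^k_ij(gamma(tau)) gamma'^i(tau) V^j; h = 1/4; intermediate values shown to 6 dp
curve data and Christoffel symbols at the stage parameters:
  tau = 0.000000: gamma = (0.250000, 0.500000), gamma' = (0.000000, 0.333333); Gamma_xxx = -1.058959, Gamma_xxy = 0.000000, Gamma_xyy = -0.381848, Gamma_yxx = -0.286913, Gamma_yxy = 0.000000, Gamma_yyy = 0.107646
  tau = 0.125000: gamma = (0.238281, 0.541667), gamma' = (-0.187500, 0.333333); Gamma_xxx = -1.050751, Gamma_xxy = 0.000000, Gamma_xyy = -0.375523, Gamma_yxx = -0.281570, Gamma_yxy = 0.000000, Gamma_yyy = 0.108688
  tau = 0.250000: gamma = (0.203125, 0.583333), gamma' = (-0.375000, 0.333333); Gamma_xxx = -1.019024, Gamma_xxy = 0.000000, Gamma_xyy = -0.360903, Gamma_yxx = -0.270445, Gamma_yxy = 0.000000, Gamma_yyy = 0.111796
  tau = 0.375000: gamma = (0.144531, 0.625000), gamma' = (-0.562500, 0.333333); Gamma_xxx = -0.967650, Gamma_xxy = 0.000000, Gamma_xyy = -0.339590, Gamma_yxx = -0.254683, Gamma_yxy = 0.000000, Gamma_yyy = 0.116507
  tau = 0.500000: gamma = (0.062500, 0.666667), gamma' = (-0.750000, 0.333333); Gamma_xxx = -0.902267, Gamma_xxy = 0.000000, Gamma_xyy = -0.313752, Gamma_yxx = -0.235777, Gamma_yxy = 0.000000, Gamma_yyy = 0.122246
  tau = 0.625000: gamma = (-0.042969, 0.708333), gamma' = (-0.937500, 0.333333); Gamma_xxx = -0.828963, Gamma_xxy = 0.000000, Gamma_xyy = -0.285632, Gamma_yxx = -0.215258, Gamma_yxy = 0.000000, Gamma_yyy = 0.128448
  tau = 0.750000: gamma = (-0.171875, 0.750000), gamma' = (-1.125000, 0.333333); Gamma_xxx = -0.753162, Gamma_xxy = 0.000000, Gamma_xyy = -0.257162, Gamma_yxx = -0.194455, Gamma_yxy = 0.000000, Gamma_yyy = 0.134638
  tau = 0.875000: gamma = (-0.324219, 0.791667), gamma' = (-1.312500, 0.333333); Gamma_xxx = -0.679004, Gamma_xxy = 0.000000, Gamma_xyy = -0.229761, Gamma_yxx = -0.174359, Gamma_yxy = 0.000000, Gamma_yyy = 0.140475
  tau = 1.000000: gamma = (-0.500000, 0.833333), gamma' = (-1.500000, 0.333333); Gamma_xxx = -0.609205, Gamma_xxy = 0.000000, Gamma_xyy = -0.204314, Gamma_yxx = -0.155609, Gamma_yxy = 0.000000, Gamma_yyy = 0.145751
step 0: V^x = -1.0000, V^y = -0.5000
step 1: k1 = (-0.063641, 0.017941), k2 = (0.136277, 0.071248), k3 = (0.132187, 0.069687), k4 = (0.311451, 0.116049); V <- V + (h/6)(k1 + 2k2 + 2k3 + k4): V^x = -0.9673, V^y = -0.4827
step 2: k1 = (0.311573, 0.116088), k2 = (0.452313, 0.151177), k3 = (0.443234, 0.148486), k4 = (0.532993, 0.169612); V <- V + (h/6)(k1 + 2k2 + 2k3 + k4): V^x = -0.8575, V^y = -0.4458
step 3: k1 = (0.533636, 0.169797), k2 = (0.574132, 0.177761), k3 = (0.570293, 0.176697), k4 = (0.571322, 0.174419); V <- V + (h/6)(k1 + 2k2 + 2k3 + k4): V^x = -0.7161, V^y = -0.4019
step 4: k1 = (0.572283, 0.174687), k2 = (0.545299, 0.165298), k3 = (0.548215, 0.166125), k4 = (0.504569, 0.152660); V <- V + (h/6)(k1 + 2k2 + 2k3 + k4): V^x = -0.5801, V^y = -0.3607

Answer: V^x = -0.5801, V^y = -0.3607


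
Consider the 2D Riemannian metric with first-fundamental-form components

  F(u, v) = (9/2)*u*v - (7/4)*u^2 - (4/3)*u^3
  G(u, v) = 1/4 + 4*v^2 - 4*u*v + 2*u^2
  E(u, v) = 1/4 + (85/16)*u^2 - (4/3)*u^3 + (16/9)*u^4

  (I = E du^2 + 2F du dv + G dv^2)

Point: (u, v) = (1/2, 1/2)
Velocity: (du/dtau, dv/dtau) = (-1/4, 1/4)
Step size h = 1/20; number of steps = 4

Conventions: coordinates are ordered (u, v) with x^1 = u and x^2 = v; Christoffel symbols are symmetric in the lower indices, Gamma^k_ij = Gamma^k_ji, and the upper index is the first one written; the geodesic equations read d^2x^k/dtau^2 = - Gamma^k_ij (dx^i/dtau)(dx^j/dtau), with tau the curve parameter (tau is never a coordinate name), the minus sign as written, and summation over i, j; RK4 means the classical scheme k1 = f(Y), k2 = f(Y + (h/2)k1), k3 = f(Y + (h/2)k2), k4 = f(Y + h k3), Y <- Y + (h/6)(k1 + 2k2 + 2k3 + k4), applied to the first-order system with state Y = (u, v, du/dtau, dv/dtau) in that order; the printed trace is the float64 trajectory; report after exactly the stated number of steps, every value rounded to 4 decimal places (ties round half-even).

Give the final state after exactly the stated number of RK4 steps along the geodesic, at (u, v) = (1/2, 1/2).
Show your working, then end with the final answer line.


f(Y) = (du/dtau, dv/dtau, -Gamma^u_ij Y'^i Y'^j, -Gamma^v_ij Y'^i Y'^j) with the Gammas evaluated at the stage position; h = 0.050000; intermediate values shown to 6 dp
step 0: u = 0.5000, v = 0.5000, du/dtau = -0.2500, dv/dtau = 0.2500
step 1:
  k1: at (u, v) = (0.500000, 0.500000), (du/dtau, dv/dtau) = (-0.250000, 0.250000); Gamma_uuu = 2.539382, Gamma_uuv = 0.000000, Gamma_uvv = 1.339980, Gamma_vuu = -2.430126, Gamma_vuv = 0.000000, Gamma_vvv = 0.402792; k1 = (-0.250000, 0.250000, -0.242460, 0.126708)
  k2: at (u, v) = (0.493750, 0.506250), (du/dtau, dv/dtau) = (-0.256062, 0.253168); Gamma_uuu = 2.576330, Gamma_uuv = 0.015856, Gamma_uvv = 1.363815, Gamma_vuu = -2.373140, Gamma_vuv = -0.043945, Gamma_vvv = 0.398718; k2 = (-0.256062, 0.253168, -0.254280, 0.124348)
  k3: at (u, v) = (0.493598, 0.506329), (du/dtau, dv/dtau) = (-0.256357, 0.253109); Gamma_uuu = 2.577026, Gamma_uuv = 0.016167, Gamma_uvv = 1.364342, Gamma_vuu = -2.371960, Gamma_vuv = -0.044765, Gamma_vvv = 0.398639; k3 = (-0.256357, 0.253109, -0.254667, 0.124535)
  k4: at (u, v) = (0.487182, 0.512655), (du/dtau, dv/dtau) = (-0.262733, 0.256227); Gamma_uuu = 2.612445, Gamma_uuv = 0.034253, Gamma_uvv = 1.390088, Gamma_vuu = -2.311466, Gamma_vuv = -0.090015, Gamma_vvv = 0.393381; k4 = (-0.262733, 0.256227, -0.266984, 0.121612)
  Y <- Y + (h/6)(k1 + 2k2 + 2k3 + k4): u = 0.4872, v = 0.5127, du/dtau = -0.2627, dv/dtau = 0.2562
step 2:
  k1: at (u, v) = (0.487187, 0.512656), (du/dtau, dv/dtau) = (-0.262728, 0.256217); Gamma_uuu = 2.612433, Gamma_uuv = 0.034247, Gamma_uvv = 1.390074, Gamma_vuu = -2.311493, Gamma_vuv = -0.090001, Gamma_vvv = 0.393382; k1 = (-0.262728, 0.256217, -0.266970, 0.121611)
  k2: at (u, v) = (0.480619, 0.519062), (du/dtau, dv/dtau) = (-0.269402, 0.259258); Gamma_uuu = 2.645976, Gamma_uuv = 0.054664, Gamma_uvv = 1.417857, Gamma_vuu = -2.247395, Gamma_vuv = -0.136478, Gamma_vvv = 0.386879; k2 = (-0.269402, 0.259258, -0.279703, 0.118042)
  k3: at (u, v) = (0.480452, 0.519138), (du/dtau, dv/dtau) = (-0.269720, 0.259168); Gamma_uuu = 2.646610, Gamma_uuv = 0.055071, Gamma_uvv = 1.418488, Gamma_vuu = -2.246018, Gamma_vuv = -0.137366, Gamma_vvv = 0.386759; k3 = (-0.269720, 0.259168, -0.280117, 0.118213)
  k4: at (u, v) = (0.473701, 0.525615), (du/dtau, dv/dtau) = (-0.276734, 0.262128); Gamma_uuu = 2.677895, Gamma_uuv = 0.078055, Gamma_uvv = 1.448650, Gamma_vuu = -2.177836, Gamma_vuv = -0.185127, Gamma_vvv = 0.378901; k4 = (-0.276734, 0.262128, -0.293291, 0.113889)
  Y <- Y + (h/6)(k1 + 2k2 + 2k3 + k4): u = 0.4737, v = 0.5256, du/dtau = -0.2767, dv/dtau = 0.2621
step 3:
  k1: at (u, v) = (0.473706, 0.525616), (du/dtau, dv/dtau) = (-0.276727, 0.262117); Gamma_uuu = 2.677885, Gamma_uuv = 0.078048, Gamma_uvv = 1.448634, Gamma_vuu = -2.177868, Gamma_vuv = -0.185112, Gamma_vvv = 0.378902; k1 = (-0.276727, 0.262117, -0.293273, 0.113889)
  k2: at (u, v) = (0.466788, 0.532169), (du/dtau, dv/dtau) = (-0.284059, 0.264965); Gamma_uuu = 2.706493, Gamma_uuv = 0.103692, Gamma_uvv = 1.481334, Gamma_vuu = -2.105511, Gamma_vuv = -0.234041, Gamma_vvv = 0.369632; k2 = (-0.284059, 0.264965, -0.306775, 0.108711)
  k3: at (u, v) = (0.466605, 0.532241), (du/dtau, dv/dtau) = (-0.284396, 0.264835); Gamma_uuu = 2.707023, Gamma_uuv = 0.104212, Gamma_uvv = 1.482091, Gamma_vuu = -2.103902, Gamma_vuv = -0.234997, Gamma_vvv = 0.369468; k3 = (-0.284396, 0.264835, -0.307200, 0.108854)
  k4: at (u, v) = (0.459486, 0.538858), (du/dtau, dv/dtau) = (-0.292087, 0.267560); Gamma_uuu = 2.732438, Gamma_uuv = 0.132762, Gamma_uvv = 1.517738, Gamma_vuu = -2.026845, Gamma_vuv = -0.285108, Gamma_vvv = 0.358682; k4 = (-0.292087, 0.267560, -0.321019, 0.102679)
  Y <- Y + (h/6)(k1 + 2k2 + 2k3 + k4): u = 0.4595, v = 0.5389, du/dtau = -0.2921, dv/dtau = 0.2675
step 4:
  k1: at (u, v) = (0.459492, 0.538860), (du/dtau, dv/dtau) = (-0.292079, 0.267548); Gamma_uuu = 2.732432, Gamma_uuv = 0.132754, Gamma_uvv = 1.517721, Gamma_vuu = -2.026880, Gamma_vuv = -0.285094, Gamma_vvv = 0.358683; k1 = (-0.292079, 0.267548, -0.320998, 0.102681)
  k2: at (u, v) = (0.452190, 0.545549), (du/dtau, dv/dtau) = (-0.300104, 0.270115); Gamma_uuu = 2.754159, Gamma_uuv = 0.164281, Gamma_uvv = 1.556507, Gamma_vuu = -1.945051, Gamma_vuv = -0.336221, Gamma_vvv = 0.346336; k2 = (-0.300104, 0.270115, -0.334978, 0.095396)
  k3: at (u, v) = (0.451989, 0.545613), (du/dtau, dv/dtau) = (-0.300453, 0.269933); Gamma_uuu = 2.754530, Gamma_uuv = 0.164927, Gamma_uvv = 1.557415, Gamma_vuu = -1.943174, Gamma_vuv = -0.337236, Gamma_vvv = 0.346125; k3 = (-0.300453, 0.269933, -0.335385, 0.095493)
  k4: at (u, v) = (0.444469, 0.552357), (du/dtau, dv/dtau) = (-0.308848, 0.272323); Gamma_uuu = 2.771895, Gamma_uuv = 0.199662, Gamma_uvv = 1.599819, Gamma_vuu = -1.856027, Gamma_vuv = -0.389321, Gamma_vvv = 0.332135; k4 = (-0.308848, 0.272323, -0.349460, 0.086921)
  Y <- Y + (h/6)(k1 + 2k2 + 2k3 + k4): u = 0.4445, v = 0.5524, du/dtau = -0.3088, dv/dtau = 0.2723

Answer: u = 0.4445, v = 0.5524, du/dtau = -0.3088, dv/dtau = 0.2723


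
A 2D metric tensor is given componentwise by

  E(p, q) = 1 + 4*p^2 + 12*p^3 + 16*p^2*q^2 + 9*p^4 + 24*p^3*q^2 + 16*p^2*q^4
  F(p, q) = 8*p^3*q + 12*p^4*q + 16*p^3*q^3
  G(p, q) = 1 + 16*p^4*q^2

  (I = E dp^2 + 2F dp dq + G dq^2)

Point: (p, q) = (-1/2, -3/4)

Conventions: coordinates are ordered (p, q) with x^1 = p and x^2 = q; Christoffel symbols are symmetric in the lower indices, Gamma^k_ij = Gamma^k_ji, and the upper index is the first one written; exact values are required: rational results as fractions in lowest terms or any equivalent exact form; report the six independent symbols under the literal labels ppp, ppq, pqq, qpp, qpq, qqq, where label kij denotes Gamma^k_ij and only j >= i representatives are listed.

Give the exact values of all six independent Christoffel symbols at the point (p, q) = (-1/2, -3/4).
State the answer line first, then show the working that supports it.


Answer: Gamma_ppp = -110/221, Gamma_ppq = -264/221, Gamma_pqq = -88/221, Gamma_qpp = -60/221, Gamma_qpq = -144/221, Gamma_qqq = -48/221

E = 185/64, F = 33/32, G = 25/16 at the point
E_p = -55/16, E_q = -33/4, F_p = -81/16, F_q = -29/8, G_p = -9/2, G_q = -3/2
EG - F^2 = 221/64;  g^inv = (64/221) * [[25/16, -33/32], [-33/32, 185/64]]
first-kind symbols [ij,l] = (1/2)(d_i g_jl + d_j g_il - d_l g_ij): [pp,p] = E_p/2 = -55/32, [pp,q] = F_p - E_q/2 = -15/16, [pq,p] = E_q/2 = -33/8, [pq,q] = G_p/2 = -9/4, [qq,p] = F_q - G_p/2 = -11/8, [qq,q] = G_q/2 = -3/4
Gamma^p_ij = (G*[ij,p] - F*[ij,q])/(EG - F^2), Gamma^q_ij = (E*[ij,q] - F*[ij,p])/(EG - F^2)


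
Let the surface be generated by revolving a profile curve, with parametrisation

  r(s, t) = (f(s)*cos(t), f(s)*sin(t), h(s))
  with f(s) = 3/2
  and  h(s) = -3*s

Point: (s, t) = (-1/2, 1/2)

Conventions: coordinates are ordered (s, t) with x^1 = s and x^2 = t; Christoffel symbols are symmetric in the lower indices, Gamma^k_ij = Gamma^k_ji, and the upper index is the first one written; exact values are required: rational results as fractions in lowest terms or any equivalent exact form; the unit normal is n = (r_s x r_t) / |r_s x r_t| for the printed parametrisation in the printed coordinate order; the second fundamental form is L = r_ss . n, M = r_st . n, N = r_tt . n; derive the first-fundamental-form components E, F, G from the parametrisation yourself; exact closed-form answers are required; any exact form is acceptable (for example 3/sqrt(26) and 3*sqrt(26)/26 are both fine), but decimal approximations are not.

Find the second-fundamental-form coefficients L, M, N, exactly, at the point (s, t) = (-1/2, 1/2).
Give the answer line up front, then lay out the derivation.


Answer: L = 0, M = 0, N = -3/2

f = 3/2, f' = 0, f'' = 0, h' = -3, h'' = 0
E = 9, F = 0, G = 9/4; answer radicand W^2 = 9
unnormalised second-form numerators: l = 0, m = 0, n = -9/2; L = l/sqrt(9), and similarly M = m/sqrt(W^2), N = n/sqrt(W^2)


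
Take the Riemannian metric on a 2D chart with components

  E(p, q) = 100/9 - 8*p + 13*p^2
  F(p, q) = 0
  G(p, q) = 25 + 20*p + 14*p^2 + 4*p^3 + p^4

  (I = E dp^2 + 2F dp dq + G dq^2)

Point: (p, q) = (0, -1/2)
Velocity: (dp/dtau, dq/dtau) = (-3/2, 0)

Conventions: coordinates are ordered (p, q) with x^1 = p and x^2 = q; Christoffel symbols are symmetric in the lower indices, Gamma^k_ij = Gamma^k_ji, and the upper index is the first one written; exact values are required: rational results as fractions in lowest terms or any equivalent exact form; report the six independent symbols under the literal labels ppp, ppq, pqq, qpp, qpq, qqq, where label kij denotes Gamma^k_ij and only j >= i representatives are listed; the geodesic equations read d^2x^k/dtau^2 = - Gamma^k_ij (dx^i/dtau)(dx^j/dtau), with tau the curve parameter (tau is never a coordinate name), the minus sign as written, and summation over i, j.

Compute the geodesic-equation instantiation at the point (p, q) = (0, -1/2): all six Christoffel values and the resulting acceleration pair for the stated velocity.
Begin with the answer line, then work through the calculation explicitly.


Answer: Gamma_ppp = -9/25, Gamma_ppq = 0, Gamma_pqq = -9/10, Gamma_qpp = 0, Gamma_qpq = 2/5, Gamma_qqq = 0; accelerations (d^2p/dtau^2, d^2q/dtau^2) = (81/100, 0)

E = 100/9, F = 0, G = 25 at the point
E_p = -8, E_q = 0, F_p = 0, F_q = 0, G_p = 20, G_q = 0
EG - F^2 = 2500/9;  g^inv = (9/2500) * [[25, 0], [0, 100/9]]
first-kind symbols [ij,l] = (1/2)(d_i g_jl + d_j g_il - d_l g_ij): [pp,p] = E_p/2 = -4, [pp,q] = F_p - E_q/2 = 0, [pq,p] = E_q/2 = 0, [pq,q] = G_p/2 = 10, [qq,p] = F_q - G_p/2 = -10, [qq,q] = G_q/2 = 0
Gamma^p_ij = (G*[ij,p] - F*[ij,q])/(EG - F^2), Gamma^q_ij = (E*[ij,q] - F*[ij,p])/(EG - F^2)
Gamma_ppp = -9/25, Gamma_ppq = 0, Gamma_pqq = -9/10, Gamma_qpp = 0, Gamma_qpq = 2/5, Gamma_qqq = 0
d^2p/dtau^2 = -(Gamma_ppp*(-3/2)^2 + 2*Gamma_ppq*(-3/2)*(0) + Gamma_pqq*(0)^2) = 81/100
d^2q/dtau^2 = -(Gamma_qpp*(-3/2)^2 + 2*Gamma_qpq*(-3/2)*(0) + Gamma_qqq*(0)^2) = 0


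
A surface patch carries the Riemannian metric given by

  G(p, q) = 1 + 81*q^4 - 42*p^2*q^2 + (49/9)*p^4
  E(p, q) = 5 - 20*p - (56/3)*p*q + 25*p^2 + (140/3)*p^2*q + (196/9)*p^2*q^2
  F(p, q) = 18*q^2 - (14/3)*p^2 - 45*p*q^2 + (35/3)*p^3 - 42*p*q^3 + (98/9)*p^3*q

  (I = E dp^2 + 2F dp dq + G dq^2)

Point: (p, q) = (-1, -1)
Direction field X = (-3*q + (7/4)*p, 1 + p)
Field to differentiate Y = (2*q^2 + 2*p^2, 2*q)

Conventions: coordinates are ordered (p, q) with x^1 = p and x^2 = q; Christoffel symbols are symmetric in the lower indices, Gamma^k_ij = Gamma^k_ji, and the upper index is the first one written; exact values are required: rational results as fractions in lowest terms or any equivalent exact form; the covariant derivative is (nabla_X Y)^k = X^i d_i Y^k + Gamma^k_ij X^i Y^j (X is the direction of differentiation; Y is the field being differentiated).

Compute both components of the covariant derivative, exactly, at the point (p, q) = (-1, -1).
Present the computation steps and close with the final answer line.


E = 58/9, F = 140/9, G = 409/9 at the point
E_p = -14/9, E_q = 196/9, F_p = 26/3, F_q = -98/9, G_p = 560/9, G_q = -240
EG - F^2 = 458/9;  g^inv = (9/458) * [[409/9, -140/9], [-140/9, 58/9]]
first-kind symbols [ij,l] = (1/2)(d_i g_jl + d_j g_il - d_l g_ij): [pp,p] = E_p/2 = -7/9, [pp,q] = F_p - E_q/2 = -20/9, [pq,p] = E_q/2 = 98/9, [pq,q] = G_p/2 = 280/9, [qq,p] = F_q - G_p/2 = -42, [qq,q] = G_q/2 = -120
Gamma^p_ij = (G*[ij,p] - F*[ij,q])/(EG - F^2), Gamma^q_ij = (E*[ij,q] - F*[ij,p])/(EG - F^2)
Gamma_ppp = -7/458, Gamma_ppq = 49/229, Gamma_pqq = -189/229, Gamma_qpp = -10/229, Gamma_qpq = 140/229, Gamma_qqq = -540/229
X = (5/4, 0), Y = (4, -2) at the point

Answer: (nabla_X Y)^p = -1285/229, (nabla_X Y)^q = -400/229


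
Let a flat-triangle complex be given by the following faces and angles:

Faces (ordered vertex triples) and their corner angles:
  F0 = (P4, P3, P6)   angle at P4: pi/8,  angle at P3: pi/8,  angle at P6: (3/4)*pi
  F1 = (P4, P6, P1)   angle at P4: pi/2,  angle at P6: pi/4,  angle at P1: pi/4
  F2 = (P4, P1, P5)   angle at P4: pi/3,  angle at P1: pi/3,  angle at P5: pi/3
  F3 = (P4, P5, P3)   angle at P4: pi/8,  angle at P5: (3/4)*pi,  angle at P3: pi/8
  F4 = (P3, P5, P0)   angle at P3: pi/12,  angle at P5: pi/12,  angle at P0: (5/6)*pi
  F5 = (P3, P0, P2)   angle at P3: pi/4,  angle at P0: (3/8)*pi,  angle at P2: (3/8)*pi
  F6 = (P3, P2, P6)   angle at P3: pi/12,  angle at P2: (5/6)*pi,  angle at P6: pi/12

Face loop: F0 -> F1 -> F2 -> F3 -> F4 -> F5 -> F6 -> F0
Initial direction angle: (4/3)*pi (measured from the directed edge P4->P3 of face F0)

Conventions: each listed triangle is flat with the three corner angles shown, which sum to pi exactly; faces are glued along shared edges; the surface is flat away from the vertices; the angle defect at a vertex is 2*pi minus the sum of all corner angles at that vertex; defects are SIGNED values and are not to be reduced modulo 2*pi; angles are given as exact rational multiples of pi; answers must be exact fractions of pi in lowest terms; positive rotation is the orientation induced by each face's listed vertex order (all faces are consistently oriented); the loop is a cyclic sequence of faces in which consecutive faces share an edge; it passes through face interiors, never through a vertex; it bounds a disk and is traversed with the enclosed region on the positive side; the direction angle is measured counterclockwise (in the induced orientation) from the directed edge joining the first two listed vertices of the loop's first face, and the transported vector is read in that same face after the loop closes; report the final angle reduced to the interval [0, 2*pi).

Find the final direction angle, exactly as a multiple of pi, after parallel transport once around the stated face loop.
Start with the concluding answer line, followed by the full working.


Answer: final direction angle = (19/12)*pi

enclosed vertex P3: corner angles sum to (2/3)*pi, defect = 2*pi - (2/3)*pi = (4/3)*pi
enclosed vertex P4: corner angles sum to (13/12)*pi, defect = 2*pi - (13/12)*pi = (11/12)*pi
holonomy = initial angle + sum of enclosed defects (mod 2*pi), positive in the induced orientation
final angle = (4/3)*pi + (9/4)*pi = (19/12)*pi (mod 2*pi)
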